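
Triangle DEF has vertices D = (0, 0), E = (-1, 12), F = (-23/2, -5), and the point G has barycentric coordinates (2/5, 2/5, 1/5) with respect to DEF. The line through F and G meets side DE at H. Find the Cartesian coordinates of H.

Line FG meets DE where the F-coordinate vanishes; zeroing G's F-weight and renormalizing leaves D, E-weights 2/5 : 2/5 → (1/2, 1/2).
So H = (1/2)·D + (1/2)·E = (-1/2, 6).

(-1/2, 6)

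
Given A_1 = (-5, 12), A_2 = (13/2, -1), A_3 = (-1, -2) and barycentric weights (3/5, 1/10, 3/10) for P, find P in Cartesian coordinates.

P = (3/5)·A_1 + (1/10)·A_2 + (3/10)·A_3.
x-coordinate: (3/5)·(-5) + (1/10)·(13/2) + (3/10)·(-1) = -53/20.
y-coordinate: (3/5)·12 + (1/10)·(-1) + (3/10)·(-2) = 13/2.

(-53/20, 13/2)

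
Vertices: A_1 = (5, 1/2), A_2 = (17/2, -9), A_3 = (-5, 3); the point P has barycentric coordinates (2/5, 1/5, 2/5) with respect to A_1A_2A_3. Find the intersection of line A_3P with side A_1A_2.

(37/6, -8/3)

Line A_3P meets A_1A_2 where the A_3-coordinate vanishes; zeroing P's A_3-weight and renormalizing leaves A_1, A_2-weights 2/5 : 1/5 → (2/3, 1/3).
So Q = (2/3)·A_1 + (1/3)·A_2 = (37/6, -8/3).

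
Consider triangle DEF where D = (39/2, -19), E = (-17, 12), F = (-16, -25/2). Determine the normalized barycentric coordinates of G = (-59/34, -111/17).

Signed area of the reference triangle: [DEF] = ½·((39/2)·(12−(-25/2)) + (-17)·(-25/2−(-19)) + (-16)·(-19−12)) = ½·(1911/4 − 221/2 + 496) = 3453/8.
[GEF] = ½·((-59/34)·(12−(-25/2)) + (-17)·(-25/2−(-111/17)) + (-16)·(-111/17−12)) = ½·(-2891/68 + 203/2 + 5040/17) = 24171/136, so the D-coordinate is (24171/136)/(3453/8) = 7/17.
[DGF] = ½·((39/2)·(-111/17−(-25/2)) + (-59/34)·(-25/2−(-19)) + (-16)·(-19−(-111/17))) = ½·(7917/68 − 767/68 + 3392/17) = 10359/68, so the E-coordinate is 6/17.
[DEG] = ½·((39/2)·(12−(-111/17)) + (-17)·(-111/17−(-19)) + (-59/34)·(-19−12)) = ½·(12285/34 − 212 + 1829/34) = 3453/34, so the F-coordinate is 4/17.

(7/17, 6/17, 4/17)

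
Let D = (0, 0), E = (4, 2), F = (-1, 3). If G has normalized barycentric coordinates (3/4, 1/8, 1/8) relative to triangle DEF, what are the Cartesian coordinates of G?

G = (3/4)·D + (1/8)·E + (1/8)·F.
x-coordinate: (3/4)·0 + (1/8)·4 + (1/8)·(-1) = 3/8.
y-coordinate: (3/4)·0 + (1/8)·2 + (1/8)·3 = 5/8.

(3/8, 5/8)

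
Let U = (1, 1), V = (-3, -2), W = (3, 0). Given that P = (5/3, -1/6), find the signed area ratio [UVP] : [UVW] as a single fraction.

[UVW] = ½·(1·(-2−0) + (-3)·(0−1) + 3·(1−(-2))) = ½·(-2 + 3 + 9) = 5.
[UVP] = ½·(1·(-2−(-1/6)) + (-3)·(-1/6−1) + (5/3)·(1−(-2))) = ½·(-11/6 + 7/2 + 5) = 10/3, so the ratio is (10/3)/5 = 2/3.

2/3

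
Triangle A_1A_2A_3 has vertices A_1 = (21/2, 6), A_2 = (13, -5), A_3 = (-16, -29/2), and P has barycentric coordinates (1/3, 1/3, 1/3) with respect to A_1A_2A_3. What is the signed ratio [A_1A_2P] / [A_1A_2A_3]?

1/3

The signed ratio [A_1A_2P]/[A_1A_2A_3] equals the barycentric coordinate of P at vertex A_3, which is 1/3.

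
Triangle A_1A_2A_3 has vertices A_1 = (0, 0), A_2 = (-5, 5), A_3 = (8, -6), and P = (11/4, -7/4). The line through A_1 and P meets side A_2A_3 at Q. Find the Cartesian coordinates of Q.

Barycentric coordinates of P with respect to A_1A_2A_3: (1/4, 1/4, 1/2).
On side A_2A_3 the A_1-coordinate is zero; dropping P's A_1-weight 1/4 and renormalizing the remaining 1/4 : 1/2 gives weights 1/3, 2/3 on A_2, A_3.
Q = (1/3)·(-5, 5) + (2/3)·(8, -6) = (11/3, -7/3).

(11/3, -7/3)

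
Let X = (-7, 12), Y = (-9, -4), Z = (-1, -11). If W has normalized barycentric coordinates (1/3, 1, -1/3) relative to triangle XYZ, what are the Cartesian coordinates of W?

W = (1/3)·X + 1·Y + (-1/3)·Z.
x-coordinate: (1/3)·(-7) + 1·(-9) + (-1/3)·(-1) = -11.
y-coordinate: (1/3)·12 + 1·(-4) + (-1/3)·(-11) = 11/3.

(-11, 11/3)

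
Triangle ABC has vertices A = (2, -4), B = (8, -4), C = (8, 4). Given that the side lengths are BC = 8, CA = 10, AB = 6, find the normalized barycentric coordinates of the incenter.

The incenter has barycentric coordinates proportional to the opposite side lengths: (8 : 10 : 6).
Normalizing by 8+10+6 = 24 gives (1/3, 5/12, 1/4).

(1/3, 5/12, 1/4)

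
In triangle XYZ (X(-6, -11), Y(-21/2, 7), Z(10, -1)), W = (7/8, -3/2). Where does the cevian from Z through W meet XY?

(-33/4, -2)

Barycentric coordinates of W with respect to XYZ: (1/4, 1/4, 1/2).
On side XY the Z-coordinate is zero; dropping W's Z-weight 1/2 and renormalizing the remaining 1/4 : 1/4 gives weights 1/2, 1/2 on X, Y.
V = (1/2)·(-6, -11) + (1/2)·(-21/2, 7) = (-33/4, -2).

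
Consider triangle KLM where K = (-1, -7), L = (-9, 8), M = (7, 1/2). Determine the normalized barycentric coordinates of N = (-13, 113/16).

(1/4, 9/8, -3/8)

Signed area of the reference triangle: [KLM] = ½·((-1)·(8−(1/2)) + (-9)·(1/2−(-7)) + 7·(-7−8)) = ½·(-15/2 − 135/2 − 105) = -90.
[NLM] = ½·((-13)·(8−(1/2)) + (-9)·(1/2−(113/16)) + 7·(113/16−8)) = ½·(-195/2 + 945/16 − 105/16) = -45/2, so the K-coordinate is (-45/2)/(-90) = 1/4.
[KNM] = ½·((-1)·(113/16−(1/2)) + (-13)·(1/2−(-7)) + 7·(-7−(113/16))) = ½·(-105/16 − 195/2 − 1575/16) = -405/4, so the L-coordinate is 9/8.
[KLN] = ½·((-1)·(8−(113/16)) + (-9)·(113/16−(-7)) + (-13)·(-7−8)) = ½·(-15/16 − 2025/16 + 195) = 135/4, so the M-coordinate is -3/8.
Check: 1/4 + 9/8 − 3/8 = 1.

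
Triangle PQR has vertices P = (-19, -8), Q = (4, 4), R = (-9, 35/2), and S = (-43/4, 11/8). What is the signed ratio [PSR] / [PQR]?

[PQR] = ½·((-19)·(4−(35/2)) + 4·(35/2−(-8)) + (-9)·(-8−4)) = ½·(513/2 + 102 + 108) = 933/4.
[PSR] = ½·((-19)·(11/8−(35/2)) + (-43/4)·(35/2−(-8)) + (-9)·(-8−(11/8))) = ½·(2451/8 − 2193/8 + 675/8) = 933/16, so the ratio is (933/16)/(933/4) = 1/4.

1/4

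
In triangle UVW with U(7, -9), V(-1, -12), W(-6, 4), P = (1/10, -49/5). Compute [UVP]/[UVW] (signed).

[UVW] = ½·(7·(-12−4) + (-1)·(4−(-9)) + (-6)·(-9−(-12))) = ½·(-112 − 13 − 18) = -143/2.
[UVP] = ½·(7·(-12−(-49/5)) + (-1)·(-49/5−(-9)) + (1/10)·(-9−(-12))) = ½·(-77/5 + 4/5 + 3/10) = -143/20, so the ratio is (-143/20)/(-143/2) = 1/10.

1/10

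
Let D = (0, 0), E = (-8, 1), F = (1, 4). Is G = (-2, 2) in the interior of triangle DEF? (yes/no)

yes

Barycentric coordinates of G: (3/11, 10/33, 14/33).
The three coordinates are positive, positive, positive; a point is interior exactly when all three are positive.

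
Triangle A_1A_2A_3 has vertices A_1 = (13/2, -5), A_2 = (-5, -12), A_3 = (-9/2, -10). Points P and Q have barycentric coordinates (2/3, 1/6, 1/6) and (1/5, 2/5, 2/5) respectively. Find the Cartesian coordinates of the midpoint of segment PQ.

Barycentric coordinates of the midpoint are the average: (13/30, 17/60, 17/60).
Converting: (13/30)·A_1 + (17/60)·A_2 + (17/60)·A_3 = (1/8, -42/5).

(1/8, -42/5)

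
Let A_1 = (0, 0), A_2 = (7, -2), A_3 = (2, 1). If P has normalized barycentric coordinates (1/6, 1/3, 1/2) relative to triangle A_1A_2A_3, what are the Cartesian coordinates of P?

(10/3, -1/6)

P = (1/6)·A_1 + (1/3)·A_2 + (1/2)·A_3.
x-coordinate: (1/6)·0 + (1/3)·7 + (1/2)·2 = 10/3.
y-coordinate: (1/6)·0 + (1/3)·(-2) + (1/2)·1 = -1/6.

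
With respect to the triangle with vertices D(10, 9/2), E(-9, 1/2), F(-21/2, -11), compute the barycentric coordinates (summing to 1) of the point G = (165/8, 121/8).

(3/2, 1/4, -3/4)

Signed area of the reference triangle: [DEF] = ½·(10·(1/2−(-11)) + (-9)·(-11−(9/2)) + (-21/2)·(9/2−(1/2))) = ½·(115 + 279/2 − 42) = 425/4.
[GEF] = ½·((165/8)·(1/2−(-11)) + (-9)·(-11−(121/8)) + (-21/2)·(121/8−(1/2))) = ½·(3795/16 + 1881/8 − 2457/16) = 1275/8, so the D-coordinate is (1275/8)/(425/4) = 3/2.
[DGF] = ½·(10·(121/8−(-11)) + (165/8)·(-11−(9/2)) + (-21/2)·(9/2−(121/8))) = ½·(1045/4 − 5115/16 + 1785/16) = 425/16, so the E-coordinate is 1/4.
[DEG] = ½·(10·(1/2−(121/8)) + (-9)·(121/8−(9/2)) + (165/8)·(9/2−(1/2))) = ½·(-585/4 − 765/8 + 165/2) = -1275/16, so the F-coordinate is -3/4.
Check: 3/2 + 1/4 − 3/4 = 1.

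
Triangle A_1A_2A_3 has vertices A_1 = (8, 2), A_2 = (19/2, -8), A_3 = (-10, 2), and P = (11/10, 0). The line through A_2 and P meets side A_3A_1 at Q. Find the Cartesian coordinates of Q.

(-1, 2)

Barycentric coordinates of P with respect to A_1A_2A_3: (2/5, 1/5, 2/5).
On side A_3A_1 the A_2-coordinate is zero; dropping P's A_2-weight 1/5 and renormalizing the remaining 2/5 : 2/5 gives weights 1/2, 1/2 on A_3, A_1.
Q = (1/2)·(-10, 2) + (1/2)·(8, 2) = (-1, 2).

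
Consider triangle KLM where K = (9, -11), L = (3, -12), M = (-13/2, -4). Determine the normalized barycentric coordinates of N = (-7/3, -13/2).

(1/6, 1/6, 2/3)

Signed area of the reference triangle: [KLM] = ½·(9·(-12−(-4)) + 3·(-4−(-11)) + (-13/2)·(-11−(-12))) = ½·(-72 + 21 − 13/2) = -115/4.
[NLM] = ½·((-7/3)·(-12−(-4)) + 3·(-4−(-13/2)) + (-13/2)·(-13/2−(-12))) = ½·(56/3 + 15/2 − 143/4) = -115/24, so the K-coordinate is (-115/24)/(-115/4) = 1/6.
[KNM] = ½·(9·(-13/2−(-4)) + (-7/3)·(-4−(-11)) + (-13/2)·(-11−(-13/2))) = ½·(-45/2 − 49/3 + 117/4) = -115/24, so the L-coordinate is 1/6.
[KLN] = ½·(9·(-12−(-13/2)) + 3·(-13/2−(-11)) + (-7/3)·(-11−(-12))) = ½·(-99/2 + 27/2 − 7/3) = -115/6, so the M-coordinate is 2/3.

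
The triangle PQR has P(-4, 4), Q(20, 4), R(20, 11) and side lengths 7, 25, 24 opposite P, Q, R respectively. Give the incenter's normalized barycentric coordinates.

(1/8, 25/56, 3/7)

The incenter has barycentric coordinates proportional to the opposite side lengths: (7 : 25 : 24).
Normalizing by 7+25+24 = 56 gives (1/8, 25/56, 3/7).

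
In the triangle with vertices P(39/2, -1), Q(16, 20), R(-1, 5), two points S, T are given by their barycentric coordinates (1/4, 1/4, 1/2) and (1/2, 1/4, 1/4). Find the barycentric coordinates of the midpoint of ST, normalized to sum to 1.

Since both coordinate triples sum to 1, the midpoint's barycentrics are the componentwise average.
(1/4+1/2)/2 = 3/8; similarly 1/4 and 3/8.

(3/8, 1/4, 3/8)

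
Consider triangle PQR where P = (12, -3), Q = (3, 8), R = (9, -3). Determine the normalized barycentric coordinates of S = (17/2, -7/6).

(1/6, 1/6, 2/3)

Signed area of the reference triangle: [PQR] = ½·(12·(8−(-3)) + 3·(-3−(-3)) + 9·(-3−8)) = ½·(132 + 0 − 99) = 33/2.
[SQR] = ½·((17/2)·(8−(-3)) + 3·(-3−(-7/6)) + 9·(-7/6−8)) = ½·(187/2 − 11/2 − 165/2) = 11/4, so the P-coordinate is (11/4)/(33/2) = 1/6.
[PSR] = ½·(12·(-7/6−(-3)) + (17/2)·(-3−(-3)) + 9·(-3−(-7/6))) = ½·(22 + 0 − 33/2) = 11/4, so the Q-coordinate is 1/6.
[PQS] = ½·(12·(8−(-7/6)) + 3·(-7/6−(-3)) + (17/2)·(-3−8)) = ½·(110 + 11/2 − 187/2) = 11, so the R-coordinate is 2/3.
Check: 1/6 + 1/6 + 2/3 = 1.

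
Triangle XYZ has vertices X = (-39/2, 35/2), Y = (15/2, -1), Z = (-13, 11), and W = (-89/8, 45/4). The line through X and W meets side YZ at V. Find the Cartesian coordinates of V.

(-11/4, 5)

Barycentric coordinates of W with respect to XYZ: (1/2, 1/4, 1/4).
On side YZ the X-coordinate is zero; dropping W's X-weight 1/2 and renormalizing the remaining 1/4 : 1/4 gives weights 1/2, 1/2 on Y, Z.
V = (1/2)·(15/2, -1) + (1/2)·(-13, 11) = (-11/4, 5).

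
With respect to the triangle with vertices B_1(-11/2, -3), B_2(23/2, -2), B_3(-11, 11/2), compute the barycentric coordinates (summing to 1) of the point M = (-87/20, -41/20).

Signed area of the reference triangle: [B_1B_2B_3] = ½·((-11/2)·(-2−(11/2)) + (23/2)·(11/2−(-3)) + (-11)·(-3−(-2))) = ½·(165/4 + 391/4 + 11) = 75.
[MB_2B_3] = ½·((-87/20)·(-2−(11/2)) + (23/2)·(11/2−(-41/20)) + (-11)·(-41/20−(-2))) = ½·(261/8 + 3473/40 + 11/20) = 60, so the B_1-coordinate is 60/75 = 4/5.
[B_1MB_3] = ½·((-11/2)·(-41/20−(11/2)) + (-87/20)·(11/2−(-3)) + (-11)·(-3−(-41/20))) = ½·(1661/40 − 1479/40 + 209/20) = 15/2, so the B_2-coordinate is 1/10.
[B_1B_2M] = ½·((-11/2)·(-2−(-41/20)) + (23/2)·(-41/20−(-3)) + (-87/20)·(-3−(-2))) = ½·(-11/40 + 437/40 + 87/20) = 15/2, so the B_3-coordinate is 1/10.
Check: 4/5 + 1/10 + 1/10 = 1.

(4/5, 1/10, 1/10)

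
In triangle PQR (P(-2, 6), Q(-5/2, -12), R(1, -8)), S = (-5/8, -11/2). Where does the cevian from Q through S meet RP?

(0, -10/3)

Barycentric coordinates of S with respect to PQR: (1/4, 1/4, 1/2).
On side RP the Q-coordinate is zero; dropping S's Q-weight 1/4 and renormalizing the remaining 1/2 : 1/4 gives weights 2/3, 1/3 on R, P.
T = (2/3)·(1, -8) + (1/3)·(-2, 6) = (0, -10/3).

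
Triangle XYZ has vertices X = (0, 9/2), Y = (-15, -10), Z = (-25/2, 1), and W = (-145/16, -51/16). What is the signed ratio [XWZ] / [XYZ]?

1/2

[XYZ] = ½·(0·(-10−1) + (-15)·(1−(9/2)) + (-25/2)·(9/2−(-10))) = ½·(0 + 105/2 − 725/4) = -515/8.
[XWZ] = ½·(0·(-51/16−1) + (-145/16)·(1−(9/2)) + (-25/2)·(9/2−(-51/16))) = ½·(0 + 1015/32 − 3075/32) = -515/16, so the ratio is (-515/16)/(-515/8) = 1/2.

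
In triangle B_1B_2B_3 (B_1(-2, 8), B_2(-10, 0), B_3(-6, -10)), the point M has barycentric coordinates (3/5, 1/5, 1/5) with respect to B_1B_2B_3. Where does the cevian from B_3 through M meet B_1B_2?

(-4, 6)

Line B_3M meets B_1B_2 where the B_3-coordinate vanishes; zeroing M's B_3-weight and renormalizing leaves B_1, B_2-weights 3/5 : 1/5 → (3/4, 1/4).
So N = (3/4)·B_1 + (1/4)·B_2 = (-4, 6).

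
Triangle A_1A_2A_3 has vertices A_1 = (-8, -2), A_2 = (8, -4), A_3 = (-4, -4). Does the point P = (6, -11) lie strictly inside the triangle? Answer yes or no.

Barycentric coordinates of P: (-7/2, -1/3, 29/6).
The three coordinates are negative, negative, positive; a point is interior exactly when all three are positive.

no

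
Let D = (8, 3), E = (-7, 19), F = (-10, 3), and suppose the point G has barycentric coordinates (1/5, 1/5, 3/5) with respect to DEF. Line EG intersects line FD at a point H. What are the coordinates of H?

(-11/2, 3)

Line EG meets FD where the E-coordinate vanishes; zeroing G's E-weight and renormalizing leaves F, D-weights 3/5 : 1/5 → (3/4, 1/4).
So H = (3/4)·F + (1/4)·D = (-11/2, 3).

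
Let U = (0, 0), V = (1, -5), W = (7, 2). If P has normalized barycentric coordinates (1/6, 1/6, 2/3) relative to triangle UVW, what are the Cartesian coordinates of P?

(29/6, 1/2)

P = (1/6)·U + (1/6)·V + (2/3)·W.
x-coordinate: (1/6)·0 + (1/6)·1 + (2/3)·7 = 29/6.
y-coordinate: (1/6)·0 + (1/6)·(-5) + (2/3)·2 = 1/2.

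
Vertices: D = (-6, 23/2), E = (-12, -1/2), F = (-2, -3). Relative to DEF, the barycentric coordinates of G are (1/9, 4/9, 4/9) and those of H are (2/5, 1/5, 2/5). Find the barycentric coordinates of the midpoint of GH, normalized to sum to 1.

(23/90, 29/90, 19/45)

Since both coordinate triples sum to 1, the midpoint's barycentrics are the componentwise average.
(1/9+2/5)/2 = 23/90; similarly 29/90 and 19/45.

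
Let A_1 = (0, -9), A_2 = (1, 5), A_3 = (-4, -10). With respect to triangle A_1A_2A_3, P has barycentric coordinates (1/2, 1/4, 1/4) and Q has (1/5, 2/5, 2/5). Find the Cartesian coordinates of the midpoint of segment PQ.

(-39/40, -191/40)

Barycentric coordinates of the midpoint are the average: (7/20, 13/40, 13/40).
Converting: (7/20)·A_1 + (13/40)·A_2 + (13/40)·A_3 = (-39/40, -191/40).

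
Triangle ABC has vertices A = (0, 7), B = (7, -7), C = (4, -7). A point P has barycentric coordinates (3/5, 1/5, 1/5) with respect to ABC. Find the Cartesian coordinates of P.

(11/5, 7/5)

P = (3/5)·A + (1/5)·B + (1/5)·C.
x-coordinate: (3/5)·0 + (1/5)·7 + (1/5)·4 = 11/5.
y-coordinate: (3/5)·7 + (1/5)·(-7) + (1/5)·(-7) = 7/5.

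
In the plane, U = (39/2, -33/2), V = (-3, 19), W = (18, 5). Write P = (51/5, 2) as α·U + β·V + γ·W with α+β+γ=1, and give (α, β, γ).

(2/5, 2/5, 1/5)

Signed area of the reference triangle: [UVW] = ½·((39/2)·(19−5) + (-3)·(5−(-33/2)) + 18·(-33/2−19)) = ½·(273 − 129/2 − 639) = -861/4.
[PVW] = ½·((51/5)·(19−5) + (-3)·(5−2) + 18·(2−19)) = ½·(714/5 − 9 − 306) = -861/10, so the U-coordinate is (-861/10)/(-861/4) = 2/5.
[UPW] = ½·((39/2)·(2−5) + (51/5)·(5−(-33/2)) + 18·(-33/2−2)) = ½·(-117/2 + 2193/10 − 333) = -861/10, so the V-coordinate is 2/5.
[UVP] = ½·((39/2)·(19−2) + (-3)·(2−(-33/2)) + (51/5)·(-33/2−19)) = ½·(663/2 − 111/2 − 3621/10) = -861/20, so the W-coordinate is 1/5.
Check: 2/5 + 2/5 + 1/5 = 1.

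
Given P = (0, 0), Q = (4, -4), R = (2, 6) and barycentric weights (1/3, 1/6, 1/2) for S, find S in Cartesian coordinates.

S = (1/3)·P + (1/6)·Q + (1/2)·R.
x-coordinate: (1/3)·0 + (1/6)·4 + (1/2)·2 = 5/3.
y-coordinate: (1/3)·0 + (1/6)·(-4) + (1/2)·6 = 7/3.

(5/3, 7/3)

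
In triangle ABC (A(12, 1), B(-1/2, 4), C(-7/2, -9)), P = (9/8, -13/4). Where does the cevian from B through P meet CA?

Barycentric coordinates of P with respect to ABC: (1/4, 1/4, 1/2).
On side CA the B-coordinate is zero; dropping P's B-weight 1/4 and renormalizing the remaining 1/2 : 1/4 gives weights 2/3, 1/3 on C, A.
Q = (2/3)·(-7/2, -9) + (1/3)·(12, 1) = (5/3, -17/3).

(5/3, -17/3)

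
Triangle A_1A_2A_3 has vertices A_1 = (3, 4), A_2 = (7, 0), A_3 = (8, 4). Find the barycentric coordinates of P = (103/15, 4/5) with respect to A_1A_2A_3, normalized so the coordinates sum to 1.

(1/15, 4/5, 2/15)

Signed area of the reference triangle: [A_1A_2A_3] = ½·(3·(0−4) + 7·(4−4) + 8·(4−0)) = ½·(-12 + 0 + 32) = 10.
[PA_2A_3] = ½·((103/15)·(0−4) + 7·(4−(4/5)) + 8·(4/5−0)) = ½·(-412/15 + 112/5 + 32/5) = 2/3, so the A_1-coordinate is (2/3)/10 = 1/15.
[A_1PA_3] = ½·(3·(4/5−4) + (103/15)·(4−4) + 8·(4−(4/5))) = ½·(-48/5 + 0 + 128/5) = 8, so the A_2-coordinate is 4/5.
[A_1A_2P] = ½·(3·(0−(4/5)) + 7·(4/5−4) + (103/15)·(4−0)) = ½·(-12/5 − 112/5 + 412/15) = 4/3, so the A_3-coordinate is 2/15.
Check: 1/15 + 4/5 + 2/15 = 1.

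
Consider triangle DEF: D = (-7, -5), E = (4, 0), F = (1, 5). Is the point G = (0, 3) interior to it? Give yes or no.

yes

Barycentric coordinates of G: (11/70, 3/35, 53/70).
The three coordinates are positive, positive, positive; a point is interior exactly when all three are positive.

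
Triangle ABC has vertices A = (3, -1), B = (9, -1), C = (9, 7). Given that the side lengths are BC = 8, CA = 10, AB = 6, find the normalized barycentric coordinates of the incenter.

The incenter has barycentric coordinates proportional to the opposite side lengths: (8 : 10 : 6).
Normalizing by 8+10+6 = 24 gives (1/3, 5/12, 1/4).

(1/3, 5/12, 1/4)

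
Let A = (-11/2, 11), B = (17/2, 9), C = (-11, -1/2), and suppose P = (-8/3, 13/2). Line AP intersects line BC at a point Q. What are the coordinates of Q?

(-5/4, 17/4)

Barycentric coordinates of P with respect to ABC: (1/3, 1/3, 1/3).
On side BC the A-coordinate is zero; dropping P's A-weight 1/3 and renormalizing the remaining 1/3 : 1/3 gives weights 1/2, 1/2 on B, C.
Q = (1/2)·(17/2, 9) + (1/2)·(-11, -1/2) = (-5/4, 17/4).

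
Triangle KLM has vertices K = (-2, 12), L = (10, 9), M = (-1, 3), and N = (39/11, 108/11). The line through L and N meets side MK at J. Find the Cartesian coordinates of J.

(-11/6, 21/2)

Barycentric coordinates of N with respect to KLM: (5/11, 5/11, 1/11).
On side MK the L-coordinate is zero; dropping N's L-weight 5/11 and renormalizing the remaining 1/11 : 5/11 gives weights 1/6, 5/6 on M, K.
J = (1/6)·(-1, 3) + (5/6)·(-2, 12) = (-11/6, 21/2).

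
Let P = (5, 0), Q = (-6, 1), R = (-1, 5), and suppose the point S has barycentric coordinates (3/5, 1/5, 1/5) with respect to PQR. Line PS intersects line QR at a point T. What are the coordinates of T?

Line PS meets QR where the P-coordinate vanishes; zeroing S's P-weight and renormalizing leaves Q, R-weights 1/5 : 1/5 → (1/2, 1/2).
So T = (1/2)·Q + (1/2)·R = (-7/2, 3).

(-7/2, 3)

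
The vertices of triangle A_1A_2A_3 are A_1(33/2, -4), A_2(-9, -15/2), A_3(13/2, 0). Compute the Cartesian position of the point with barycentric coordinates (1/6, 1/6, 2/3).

P = (1/6)·A_1 + (1/6)·A_2 + (2/3)·A_3.
x-coordinate: (1/6)·(33/2) + (1/6)·(-9) + (2/3)·(13/2) = 67/12.
y-coordinate: (1/6)·(-4) + (1/6)·(-15/2) + (2/3)·0 = -23/12.

(67/12, -23/12)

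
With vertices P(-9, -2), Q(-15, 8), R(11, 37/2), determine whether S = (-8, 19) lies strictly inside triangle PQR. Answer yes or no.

Barycentric coordinates of S: (-25/38, 47/38, 8/19).
The three coordinates are negative, positive, positive; a point is interior exactly when all three are positive.

no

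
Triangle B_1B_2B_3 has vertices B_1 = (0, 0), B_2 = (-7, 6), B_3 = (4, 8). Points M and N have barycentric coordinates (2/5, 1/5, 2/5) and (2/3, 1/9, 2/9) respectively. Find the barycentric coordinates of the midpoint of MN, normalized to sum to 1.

(8/15, 7/45, 14/45)

Since both coordinate triples sum to 1, the midpoint's barycentrics are the componentwise average.
(2/5+2/3)/2 = 8/15; similarly 7/45 and 14/45.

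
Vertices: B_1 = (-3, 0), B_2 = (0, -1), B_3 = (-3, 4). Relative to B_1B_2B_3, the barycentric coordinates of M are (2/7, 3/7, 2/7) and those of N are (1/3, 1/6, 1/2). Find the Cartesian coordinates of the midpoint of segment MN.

(-59/28, 107/84)

Barycentric coordinates of the midpoint are the average: (13/42, 25/84, 11/28).
Converting: (13/42)·B_1 + (25/84)·B_2 + (11/28)·B_3 = (-59/28, 107/84).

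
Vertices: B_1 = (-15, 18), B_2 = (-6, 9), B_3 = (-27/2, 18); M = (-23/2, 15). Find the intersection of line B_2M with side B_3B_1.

Barycentric coordinates of M with respect to B_1B_2B_3: (1/3, 1/3, 1/3).
On side B_3B_1 the B_2-coordinate is zero; dropping M's B_2-weight 1/3 and renormalizing the remaining 1/3 : 1/3 gives weights 1/2, 1/2 on B_3, B_1.
N = (1/2)·(-27/2, 18) + (1/2)·(-15, 18) = (-57/4, 18).

(-57/4, 18)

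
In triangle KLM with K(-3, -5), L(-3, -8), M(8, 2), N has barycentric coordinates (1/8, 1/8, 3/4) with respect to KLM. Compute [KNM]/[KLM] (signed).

The signed ratio [KNM]/[KLM] equals the barycentric coordinate of N at vertex L, which is 1/8.

1/8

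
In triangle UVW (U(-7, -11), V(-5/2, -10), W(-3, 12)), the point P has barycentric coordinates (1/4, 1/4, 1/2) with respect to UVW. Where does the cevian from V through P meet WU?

(-13/3, 13/3)

Line VP meets WU where the V-coordinate vanishes; zeroing P's V-weight and renormalizing leaves W, U-weights 1/2 : 1/4 → (2/3, 1/3).
So Q = (2/3)·W + (1/3)·U = (-13/3, 13/3).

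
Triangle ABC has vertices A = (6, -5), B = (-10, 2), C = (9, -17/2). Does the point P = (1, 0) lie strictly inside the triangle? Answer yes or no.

Barycentric coordinates of P: (31/14, 1/14, -9/7).
The three coordinates are positive, positive, negative; a point is interior exactly when all three are positive.

no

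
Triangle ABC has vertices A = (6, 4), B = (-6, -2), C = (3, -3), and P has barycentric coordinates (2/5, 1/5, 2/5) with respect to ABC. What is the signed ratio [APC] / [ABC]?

1/5

The signed ratio [APC]/[ABC] equals the barycentric coordinate of P at vertex B, which is 1/5.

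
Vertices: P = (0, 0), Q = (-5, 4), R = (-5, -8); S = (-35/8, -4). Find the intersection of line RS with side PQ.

(-10/3, 8/3)

Barycentric coordinates of S with respect to PQR: (1/8, 1/4, 5/8).
On side PQ the R-coordinate is zero; dropping S's R-weight 5/8 and renormalizing the remaining 1/8 : 1/4 gives weights 1/3, 2/3 on P, Q.
T = (1/3)·(0, 0) + (2/3)·(-5, 4) = (-10/3, 8/3).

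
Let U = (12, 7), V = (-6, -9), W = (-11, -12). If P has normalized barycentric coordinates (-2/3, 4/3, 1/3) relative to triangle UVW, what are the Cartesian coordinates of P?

(-59/3, -62/3)

P = (-2/3)·U + (4/3)·V + (1/3)·W.
x-coordinate: (-2/3)·12 + (4/3)·(-6) + (1/3)·(-11) = -59/3.
y-coordinate: (-2/3)·7 + (4/3)·(-9) + (1/3)·(-12) = -62/3.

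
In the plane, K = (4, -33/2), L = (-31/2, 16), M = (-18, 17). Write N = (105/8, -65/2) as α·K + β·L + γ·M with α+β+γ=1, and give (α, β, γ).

Signed area of the reference triangle: [KLM] = ½·(4·(16−17) + (-31/2)·(17−(-33/2)) + (-18)·(-33/2−16)) = ½·(-4 − 2077/4 + 585) = 247/8.
[NLM] = ½·((105/8)·(16−17) + (-31/2)·(17−(-65/2)) + (-18)·(-65/2−16)) = ½·(-105/8 − 3069/4 + 873) = 741/16, so the K-coordinate is (741/16)/(247/8) = 3/2.
[KNM] = ½·(4·(-65/2−17) + (105/8)·(17−(-33/2)) + (-18)·(-33/2−(-65/2))) = ½·(-198 + 7035/16 − 288) = -741/32, so the L-coordinate is -3/4.
[KLN] = ½·(4·(16−(-65/2)) + (-31/2)·(-65/2−(-33/2)) + (105/8)·(-33/2−16)) = ½·(194 + 248 − 6825/16) = 247/32, so the M-coordinate is 1/4.
Check: 3/2 − 3/4 + 1/4 = 1.

(3/2, -3/4, 1/4)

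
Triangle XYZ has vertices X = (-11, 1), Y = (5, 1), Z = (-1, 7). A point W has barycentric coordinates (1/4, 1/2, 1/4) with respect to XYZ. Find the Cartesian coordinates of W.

W = (1/4)·X + (1/2)·Y + (1/4)·Z.
x-coordinate: (1/4)·(-11) + (1/2)·5 + (1/4)·(-1) = -1/2.
y-coordinate: (1/4)·1 + (1/2)·1 + (1/4)·7 = 5/2.

(-1/2, 5/2)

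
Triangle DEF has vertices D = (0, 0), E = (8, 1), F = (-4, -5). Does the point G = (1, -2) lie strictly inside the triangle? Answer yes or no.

yes

Barycentric coordinates of G: (1/6, 13/36, 17/36).
The three coordinates are positive, positive, positive; a point is interior exactly when all three are positive.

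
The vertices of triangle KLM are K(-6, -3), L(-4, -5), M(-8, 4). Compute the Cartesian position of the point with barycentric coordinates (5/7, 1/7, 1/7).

(-6, -16/7)

N = (5/7)·K + (1/7)·L + (1/7)·M.
x-coordinate: (5/7)·(-6) + (1/7)·(-4) + (1/7)·(-8) = -6.
y-coordinate: (5/7)·(-3) + (1/7)·(-5) + (1/7)·4 = -16/7.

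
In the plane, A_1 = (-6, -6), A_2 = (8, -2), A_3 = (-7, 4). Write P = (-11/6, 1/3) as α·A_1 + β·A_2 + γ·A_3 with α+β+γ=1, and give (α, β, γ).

(1/6, 1/3, 1/2)

Signed area of the reference triangle: [A_1A_2A_3] = ½·((-6)·(-2−4) + 8·(4−(-6)) + (-7)·(-6−(-2))) = ½·(36 + 80 + 28) = 72.
[PA_2A_3] = ½·((-11/6)·(-2−4) + 8·(4−(1/3)) + (-7)·(1/3−(-2))) = ½·(11 + 88/3 − 49/3) = 12, so the A_1-coordinate is 12/72 = 1/6.
[A_1PA_3] = ½·((-6)·(1/3−4) + (-11/6)·(4−(-6)) + (-7)·(-6−(1/3))) = ½·(22 − 55/3 + 133/3) = 24, so the A_2-coordinate is 1/3.
[A_1A_2P] = ½·((-6)·(-2−(1/3)) + 8·(1/3−(-6)) + (-11/6)·(-6−(-2))) = ½·(14 + 152/3 + 22/3) = 36, so the A_3-coordinate is 1/2.
Check: 1/6 + 1/3 + 1/2 = 1.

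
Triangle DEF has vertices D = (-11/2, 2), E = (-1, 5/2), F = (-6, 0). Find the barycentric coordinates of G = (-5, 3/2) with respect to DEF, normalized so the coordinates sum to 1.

Signed area of the reference triangle: [DEF] = ½·((-11/2)·(5/2−0) + (-1)·(0−2) + (-6)·(2−(5/2))) = ½·(-55/4 + 2 + 3) = -35/8.
[GEF] = ½·((-5)·(5/2−0) + (-1)·(0−(3/2)) + (-6)·(3/2−(5/2))) = ½·(-25/2 + 3/2 + 6) = -5/2, so the D-coordinate is (-5/2)/(-35/8) = 4/7.
[DGF] = ½·((-11/2)·(3/2−0) + (-5)·(0−2) + (-6)·(2−(3/2))) = ½·(-33/4 + 10 − 3) = -5/8, so the E-coordinate is 1/7.
[DEG] = ½·((-11/2)·(5/2−(3/2)) + (-1)·(3/2−2) + (-5)·(2−(5/2))) = ½·(-11/2 + 1/2 + 5/2) = -5/4, so the F-coordinate is 2/7.

(4/7, 1/7, 2/7)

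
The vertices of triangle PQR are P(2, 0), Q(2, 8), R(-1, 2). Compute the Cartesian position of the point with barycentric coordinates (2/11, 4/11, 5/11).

S = (2/11)·P + (4/11)·Q + (5/11)·R.
x-coordinate: (2/11)·2 + (4/11)·2 + (5/11)·(-1) = 7/11.
y-coordinate: (2/11)·0 + (4/11)·8 + (5/11)·2 = 42/11.

(7/11, 42/11)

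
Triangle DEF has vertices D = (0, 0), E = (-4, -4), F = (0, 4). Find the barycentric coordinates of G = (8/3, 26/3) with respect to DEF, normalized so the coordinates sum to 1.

(1/6, -2/3, 3/2)

Signed area of the reference triangle: [DEF] = ½·(0·(-4−4) + (-4)·(4−0) + 0·(0−(-4))) = ½·(0 − 16 + 0) = -8.
[GEF] = ½·((8/3)·(-4−4) + (-4)·(4−(26/3)) + 0·(26/3−(-4))) = ½·(-64/3 + 56/3 + 0) = -4/3, so the D-coordinate is (-4/3)/(-8) = 1/6.
[DGF] = ½·(0·(26/3−4) + (8/3)·(4−0) + 0·(0−(26/3))) = ½·(0 + 32/3 + 0) = 16/3, so the E-coordinate is -2/3.
[DEG] = ½·(0·(-4−(26/3)) + (-4)·(26/3−0) + (8/3)·(0−(-4))) = ½·(0 − 104/3 + 32/3) = -12, so the F-coordinate is 3/2.
Check: 1/6 − 2/3 + 3/2 = 1.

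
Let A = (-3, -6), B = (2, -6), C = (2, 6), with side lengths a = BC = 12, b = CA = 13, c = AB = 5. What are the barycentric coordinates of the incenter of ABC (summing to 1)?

(2/5, 13/30, 1/6)

The incenter has barycentric coordinates proportional to the opposite side lengths: (12 : 13 : 5).
Normalizing by 12+13+5 = 30 gives (2/5, 13/30, 1/6).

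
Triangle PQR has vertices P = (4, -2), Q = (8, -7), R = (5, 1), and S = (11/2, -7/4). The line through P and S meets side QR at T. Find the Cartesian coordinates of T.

Barycentric coordinates of S with respect to PQR: (1/4, 1/4, 1/2).
On side QR the P-coordinate is zero; dropping S's P-weight 1/4 and renormalizing the remaining 1/4 : 1/2 gives weights 1/3, 2/3 on Q, R.
T = (1/3)·(8, -7) + (2/3)·(5, 1) = (6, -5/3).

(6, -5/3)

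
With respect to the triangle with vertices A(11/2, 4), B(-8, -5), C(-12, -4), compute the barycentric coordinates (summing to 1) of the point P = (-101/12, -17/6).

Signed area of the reference triangle: [ABC] = ½·((11/2)·(-5−(-4)) + (-8)·(-4−4) + (-12)·(4−(-5))) = ½·(-11/2 + 64 − 108) = -99/4.
[PBC] = ½·((-101/12)·(-5−(-4)) + (-8)·(-4−(-17/6)) + (-12)·(-17/6−(-5))) = ½·(101/12 + 28/3 − 26) = -33/8, so the A-coordinate is (-33/8)/(-99/4) = 1/6.
[APC] = ½·((11/2)·(-17/6−(-4)) + (-101/12)·(-4−4) + (-12)·(4−(-17/6))) = ½·(77/12 + 202/3 − 82) = -33/8, so the B-coordinate is 1/6.
[ABP] = ½·((11/2)·(-5−(-17/6)) + (-8)·(-17/6−4) + (-101/12)·(4−(-5))) = ½·(-143/12 + 164/3 − 303/4) = -33/2, so the C-coordinate is 2/3.
Check: 1/6 + 1/6 + 2/3 = 1.

(1/6, 1/6, 2/3)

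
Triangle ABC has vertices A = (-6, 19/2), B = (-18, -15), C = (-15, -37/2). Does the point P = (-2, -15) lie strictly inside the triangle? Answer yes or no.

no

Barycentric coordinates of P: (16/33, -95/33, 112/33).
The three coordinates are positive, negative, positive; a point is interior exactly when all three are positive.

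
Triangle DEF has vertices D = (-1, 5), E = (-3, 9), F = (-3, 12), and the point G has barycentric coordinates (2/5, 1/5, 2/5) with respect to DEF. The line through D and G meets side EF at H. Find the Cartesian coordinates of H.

Line DG meets EF where the D-coordinate vanishes; zeroing G's D-weight and renormalizing leaves E, F-weights 1/5 : 2/5 → (1/3, 2/3).
So H = (1/3)·E + (2/3)·F = (-3, 11).

(-3, 11)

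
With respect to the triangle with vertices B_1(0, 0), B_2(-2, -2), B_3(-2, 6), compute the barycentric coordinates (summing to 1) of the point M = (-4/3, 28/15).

(1/3, 4/15, 2/5)

Signed area of the reference triangle: [B_1B_2B_3] = ½·(0·(-2−6) + (-2)·(6−0) + (-2)·(0−(-2))) = ½·(0 − 12 − 4) = -8.
[MB_2B_3] = ½·((-4/3)·(-2−6) + (-2)·(6−(28/15)) + (-2)·(28/15−(-2))) = ½·(32/3 − 124/15 − 116/15) = -8/3, so the B_1-coordinate is (-8/3)/(-8) = 1/3.
[B_1MB_3] = ½·(0·(28/15−6) + (-4/3)·(6−0) + (-2)·(0−(28/15))) = ½·(0 − 8 + 56/15) = -32/15, so the B_2-coordinate is 4/15.
[B_1B_2M] = ½·(0·(-2−(28/15)) + (-2)·(28/15−0) + (-4/3)·(0−(-2))) = ½·(0 − 56/15 − 8/3) = -16/5, so the B_3-coordinate is 2/5.
Check: 1/3 + 4/15 + 2/5 = 1.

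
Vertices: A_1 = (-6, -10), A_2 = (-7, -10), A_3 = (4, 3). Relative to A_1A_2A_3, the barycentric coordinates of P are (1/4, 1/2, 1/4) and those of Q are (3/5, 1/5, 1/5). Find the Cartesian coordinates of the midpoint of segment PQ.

Barycentric coordinates of the midpoint are the average: (17/40, 7/20, 9/40).
Converting: (17/40)·A_1 + (7/20)·A_2 + (9/40)·A_3 = (-41/10, -283/40).

(-41/10, -283/40)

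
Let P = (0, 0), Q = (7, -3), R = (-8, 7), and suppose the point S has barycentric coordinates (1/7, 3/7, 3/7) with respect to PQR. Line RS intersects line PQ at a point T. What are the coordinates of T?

(21/4, -9/4)

Line RS meets PQ where the R-coordinate vanishes; zeroing S's R-weight and renormalizing leaves P, Q-weights 1/7 : 3/7 → (1/4, 3/4).
So T = (1/4)·P + (3/4)·Q = (21/4, -9/4).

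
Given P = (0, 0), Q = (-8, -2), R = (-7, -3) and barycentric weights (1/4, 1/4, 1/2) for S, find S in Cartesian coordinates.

S = (1/4)·P + (1/4)·Q + (1/2)·R.
x-coordinate: (1/4)·0 + (1/4)·(-8) + (1/2)·(-7) = -11/2.
y-coordinate: (1/4)·0 + (1/4)·(-2) + (1/2)·(-3) = -2.

(-11/2, -2)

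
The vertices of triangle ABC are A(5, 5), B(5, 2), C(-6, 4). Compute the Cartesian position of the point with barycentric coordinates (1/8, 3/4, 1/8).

P = (1/8)·A + (3/4)·B + (1/8)·C.
x-coordinate: (1/8)·5 + (3/4)·5 + (1/8)·(-6) = 29/8.
y-coordinate: (1/8)·5 + (3/4)·2 + (1/8)·4 = 21/8.

(29/8, 21/8)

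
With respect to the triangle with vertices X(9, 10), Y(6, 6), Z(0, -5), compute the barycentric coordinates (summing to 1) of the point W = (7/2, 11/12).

Signed area of the reference triangle: [XYZ] = ½·(9·(6−(-5)) + 6·(-5−10) + 0·(10−6)) = ½·(99 − 90 + 0) = 9/2.
[WYZ] = ½·((7/2)·(6−(-5)) + 6·(-5−(11/12)) + 0·(11/12−6)) = ½·(77/2 − 71/2 + 0) = 3/2, so the X-coordinate is (3/2)/(9/2) = 1/3.
[XWZ] = ½·(9·(11/12−(-5)) + (7/2)·(-5−10) + 0·(10−(11/12))) = ½·(213/4 − 105/2 + 0) = 3/8, so the Y-coordinate is 1/12.
[XYW] = ½·(9·(6−(11/12)) + 6·(11/12−10) + (7/2)·(10−6)) = ½·(183/4 − 109/2 + 14) = 21/8, so the Z-coordinate is 7/12.
Check: 1/3 + 1/12 + 7/12 = 1.

(1/3, 1/12, 7/12)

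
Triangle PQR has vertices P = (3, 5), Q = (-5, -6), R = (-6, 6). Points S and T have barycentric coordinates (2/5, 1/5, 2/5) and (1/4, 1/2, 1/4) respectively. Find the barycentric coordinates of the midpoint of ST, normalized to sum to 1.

(13/40, 7/20, 13/40)

Since both coordinate triples sum to 1, the midpoint's barycentrics are the componentwise average.
(2/5+1/4)/2 = 13/40; similarly 7/20 and 13/40.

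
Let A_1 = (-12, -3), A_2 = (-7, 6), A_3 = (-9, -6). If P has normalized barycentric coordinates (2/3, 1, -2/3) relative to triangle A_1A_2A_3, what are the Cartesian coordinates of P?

(-9, 8)

P = (2/3)·A_1 + 1·A_2 + (-2/3)·A_3.
x-coordinate: (2/3)·(-12) + 1·(-7) + (-2/3)·(-9) = -9.
y-coordinate: (2/3)·(-3) + 1·6 + (-2/3)·(-6) = 8.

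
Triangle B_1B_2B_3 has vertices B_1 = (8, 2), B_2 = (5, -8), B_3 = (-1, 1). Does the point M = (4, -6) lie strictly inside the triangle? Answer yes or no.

yes

Barycentric coordinates of M: (1/29, 68/87, 16/87).
The three coordinates are positive, positive, positive; a point is interior exactly when all three are positive.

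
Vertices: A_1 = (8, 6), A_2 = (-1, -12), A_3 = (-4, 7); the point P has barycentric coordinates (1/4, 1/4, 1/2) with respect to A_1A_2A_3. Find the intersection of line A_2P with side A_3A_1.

(0, 20/3)

Line A_2P meets A_3A_1 where the A_2-coordinate vanishes; zeroing P's A_2-weight and renormalizing leaves A_3, A_1-weights 1/2 : 1/4 → (2/3, 1/3).
So Q = (2/3)·A_3 + (1/3)·A_1 = (0, 20/3).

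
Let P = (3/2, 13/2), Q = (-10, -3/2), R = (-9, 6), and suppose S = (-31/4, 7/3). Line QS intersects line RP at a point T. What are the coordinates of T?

Barycentric coordinates of S with respect to PQR: (1/6, 1/2, 1/3).
On side RP the Q-coordinate is zero; dropping S's Q-weight 1/2 and renormalizing the remaining 1/3 : 1/6 gives weights 2/3, 1/3 on R, P.
T = (2/3)·(-9, 6) + (1/3)·(3/2, 13/2) = (-11/2, 37/6).

(-11/2, 37/6)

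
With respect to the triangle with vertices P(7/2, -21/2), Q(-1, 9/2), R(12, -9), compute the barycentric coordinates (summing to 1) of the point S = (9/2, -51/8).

(1/2, 1/4, 1/4)

Signed area of the reference triangle: [PQR] = ½·((7/2)·(9/2−(-9)) + (-1)·(-9−(-21/2)) + 12·(-21/2−(9/2))) = ½·(189/4 − 3/2 − 180) = -537/8.
[SQR] = ½·((9/2)·(9/2−(-9)) + (-1)·(-9−(-51/8)) + 12·(-51/8−(9/2))) = ½·(243/4 + 21/8 − 261/2) = -537/16, so the P-coordinate is (-537/16)/(-537/8) = 1/2.
[PSR] = ½·((7/2)·(-51/8−(-9)) + (9/2)·(-9−(-21/2)) + 12·(-21/2−(-51/8))) = ½·(147/16 + 27/4 − 99/2) = -537/32, so the Q-coordinate is 1/4.
[PQS] = ½·((7/2)·(9/2−(-51/8)) + (-1)·(-51/8−(-21/2)) + (9/2)·(-21/2−(9/2))) = ½·(609/16 − 33/8 − 135/2) = -537/32, so the R-coordinate is 1/4.
Check: 1/2 + 1/4 + 1/4 = 1.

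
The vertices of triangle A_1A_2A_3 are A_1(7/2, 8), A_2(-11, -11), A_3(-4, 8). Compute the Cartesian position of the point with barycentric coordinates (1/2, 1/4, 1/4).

P = (1/2)·A_1 + (1/4)·A_2 + (1/4)·A_3.
x-coordinate: (1/2)·(7/2) + (1/4)·(-11) + (1/4)·(-4) = -2.
y-coordinate: (1/2)·8 + (1/4)·(-11) + (1/4)·8 = 13/4.

(-2, 13/4)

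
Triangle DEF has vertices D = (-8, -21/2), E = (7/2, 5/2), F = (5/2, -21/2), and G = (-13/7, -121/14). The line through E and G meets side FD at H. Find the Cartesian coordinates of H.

(-11/4, -21/2)

Barycentric coordinates of G with respect to DEF: (3/7, 1/7, 3/7).
On side FD the E-coordinate is zero; dropping G's E-weight 1/7 and renormalizing the remaining 3/7 : 3/7 gives weights 1/2, 1/2 on F, D.
H = (1/2)·(5/2, -21/2) + (1/2)·(-8, -21/2) = (-11/4, -21/2).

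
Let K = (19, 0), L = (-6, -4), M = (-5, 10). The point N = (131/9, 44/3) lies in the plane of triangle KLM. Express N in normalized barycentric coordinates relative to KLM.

(7/9, -8/9, 10/9)

Signed area of the reference triangle: [KLM] = ½·(19·(-4−10) + (-6)·(10−0) + (-5)·(0−(-4))) = ½·(-266 − 60 − 20) = -173.
[NLM] = ½·((131/9)·(-4−10) + (-6)·(10−(44/3)) + (-5)·(44/3−(-4))) = ½·(-1834/9 + 28 − 280/3) = -1211/9, so the K-coordinate is (-1211/9)/(-173) = 7/9.
[KNM] = ½·(19·(44/3−10) + (131/9)·(10−0) + (-5)·(0−(44/3))) = ½·(266/3 + 1310/9 + 220/3) = 1384/9, so the L-coordinate is -8/9.
[KLN] = ½·(19·(-4−(44/3)) + (-6)·(44/3−0) + (131/9)·(0−(-4))) = ½·(-1064/3 − 88 + 524/9) = -1730/9, so the M-coordinate is 10/9.
Check: 7/9 − 8/9 + 10/9 = 1.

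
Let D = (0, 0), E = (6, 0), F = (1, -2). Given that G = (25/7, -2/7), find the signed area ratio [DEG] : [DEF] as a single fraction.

1/7

[DEF] = ½·(0·(0−(-2)) + 6·(-2−0) + 1·(0−0)) = ½·(0 − 12 + 0) = -6.
[DEG] = ½·(0·(0−(-2/7)) + 6·(-2/7−0) + (25/7)·(0−0)) = ½·(0 − 12/7 + 0) = -6/7, so the ratio is (-6/7)/(-6) = 1/7.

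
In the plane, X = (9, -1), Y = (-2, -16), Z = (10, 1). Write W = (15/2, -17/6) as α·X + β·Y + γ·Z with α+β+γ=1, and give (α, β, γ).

(1/2, 1/6, 1/3)

Signed area of the reference triangle: [XYZ] = ½·(9·(-16−1) + (-2)·(1−(-1)) + 10·(-1−(-16))) = ½·(-153 − 4 + 150) = -7/2.
[WYZ] = ½·((15/2)·(-16−1) + (-2)·(1−(-17/6)) + 10·(-17/6−(-16))) = ½·(-255/2 − 23/3 + 395/3) = -7/4, so the X-coordinate is (-7/4)/(-7/2) = 1/2.
[XWZ] = ½·(9·(-17/6−1) + (15/2)·(1−(-1)) + 10·(-1−(-17/6))) = ½·(-69/2 + 15 + 55/3) = -7/12, so the Y-coordinate is 1/6.
[XYW] = ½·(9·(-16−(-17/6)) + (-2)·(-17/6−(-1)) + (15/2)·(-1−(-16))) = ½·(-237/2 + 11/3 + 225/2) = -7/6, so the Z-coordinate is 1/3.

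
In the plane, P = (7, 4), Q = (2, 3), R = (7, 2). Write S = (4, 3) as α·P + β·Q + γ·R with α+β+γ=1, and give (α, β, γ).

Signed area of the reference triangle: [PQR] = ½·(7·(3−2) + 2·(2−4) + 7·(4−3)) = ½·(7 − 4 + 7) = 5.
[SQR] = ½·(4·(3−2) + 2·(2−3) + 7·(3−3)) = ½·(4 − 2 + 0) = 1, so the P-coordinate is 1/5 = 1/5.
[PSR] = ½·(7·(3−2) + 4·(2−4) + 7·(4−3)) = ½·(7 − 8 + 7) = 3, so the Q-coordinate is 3/5.
[PQS] = ½·(7·(3−3) + 2·(3−4) + 4·(4−3)) = ½·(0 − 2 + 4) = 1, so the R-coordinate is 1/5.

(1/5, 3/5, 1/5)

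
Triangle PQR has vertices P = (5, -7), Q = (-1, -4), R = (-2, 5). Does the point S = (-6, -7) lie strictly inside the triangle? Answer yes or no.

no

Barycentric coordinates of S: (-16/17, 44/17, -11/17).
The three coordinates are negative, positive, negative; a point is interior exactly when all three are positive.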